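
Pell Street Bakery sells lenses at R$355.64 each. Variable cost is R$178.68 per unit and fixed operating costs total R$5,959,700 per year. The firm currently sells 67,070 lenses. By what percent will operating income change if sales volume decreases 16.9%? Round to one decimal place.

-33.9%

Contribution at this volume is 67,070 × R$176.96 = R$11,868,707.20.
Operating income = contribution − fixed costs = R$11,868,707.20 − R$5,959,700 = R$5,909,007.20.
DOL = contribution ÷ EBIT = R$11,868,707.20 ÷ R$5,909,007.20 = 2.0086.
Operating income changes by 2.0086 × -16.9% = -33.9%.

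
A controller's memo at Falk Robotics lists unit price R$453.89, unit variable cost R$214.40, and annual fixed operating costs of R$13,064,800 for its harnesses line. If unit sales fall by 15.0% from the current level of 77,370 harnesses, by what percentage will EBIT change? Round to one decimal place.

-50.9%

At 77,370 units, contribution = 77,370 × R$239.49 = R$18,529,341.30.
Operating income = contribution − fixed costs = R$18,529,341.30 − R$13,064,800 = R$5,464,541.30.
Degree of operating leverage = R$18,529,341.30 / R$5,464,541.30 = 3.3908.
Operating income changes by 3.3908 × -15.0% = -50.9%.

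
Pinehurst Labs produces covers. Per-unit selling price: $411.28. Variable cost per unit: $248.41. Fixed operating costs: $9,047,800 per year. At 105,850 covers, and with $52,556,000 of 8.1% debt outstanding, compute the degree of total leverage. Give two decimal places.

Contribution at this volume is 105,850 × $162.87 = $17,239,789.50.
EBIT = $17,239,789.50 − $9,047,800 = $8,191,989.50. Interest = $4,257,036.00, so EBIT − I = $3,934,953.50.
DCL = contribution ÷ (EBIT − I) = $17,239,789.50 ÷ $3,934,953.50 = 4.3812.

4.38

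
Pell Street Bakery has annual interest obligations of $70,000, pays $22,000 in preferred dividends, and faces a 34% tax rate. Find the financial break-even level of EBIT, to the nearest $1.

Preferred dividends are paid after tax, so their pre-tax equivalent is $22,000 ÷ (1 − 0.34) = $33,333.33.
EPS = 0 when EBIT covers interest plus the pre-tax preferred burden: $70,000 + $33,333.33 = $103,333.33.

$103,333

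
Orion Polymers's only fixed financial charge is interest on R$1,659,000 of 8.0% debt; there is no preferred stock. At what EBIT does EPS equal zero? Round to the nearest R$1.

Annual interest = 8.0% × R$1,659,000 = R$132,720.00.
Without preferred stock the financial break-even is simply EBIT = interest = R$132,720.00.

R$132,720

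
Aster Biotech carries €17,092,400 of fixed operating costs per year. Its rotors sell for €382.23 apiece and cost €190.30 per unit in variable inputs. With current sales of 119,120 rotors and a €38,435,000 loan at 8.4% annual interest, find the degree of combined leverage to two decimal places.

8.99

Total contribution margin = 119,120 × €191.93 = €22,862,701.60.
Operating income = contribution − fixed costs = €22,862,701.60 − €17,092,400 = €5,770,301.60. Interest = €3,228,540.00.
DOL = €22,862,701.60 ÷ €5,770,301.60 = 3.9621; DFL = €5,770,301.60 ÷ €2,541,761.60 = 2.2702.
DCL = DOL × DFL = 3.9621 × 2.2702 = 8.9948.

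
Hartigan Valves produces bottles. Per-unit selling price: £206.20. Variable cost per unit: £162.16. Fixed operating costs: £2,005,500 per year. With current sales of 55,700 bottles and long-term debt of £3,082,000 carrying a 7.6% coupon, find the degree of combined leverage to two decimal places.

11.50

At 55,700 units, contribution = 55,700 × £44.04 = £2,453,028.00.
Operating income = contribution − fixed costs = £2,453,028.00 − £2,005,500 = £447,528.00. Interest = £234,232.00, so EBIT − I = £213,296.00.
DCL = contribution ÷ (EBIT − I) = £2,453,028.00 ÷ £213,296.00 = 11.5006.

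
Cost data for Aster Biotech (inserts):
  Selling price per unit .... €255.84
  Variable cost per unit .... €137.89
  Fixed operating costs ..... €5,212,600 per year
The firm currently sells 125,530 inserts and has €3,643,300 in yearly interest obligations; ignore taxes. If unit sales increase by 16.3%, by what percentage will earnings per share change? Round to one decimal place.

+40.6%

Contribution at this volume is 125,530 × €117.95 = €14,806,263.50.
Subtracting fixed costs: EBIT = €14,806,263.50 − €5,212,600 = €9,593,663.50.
After interest of €3,643,300.00, pre-tax earnings = €5,950,363.50.
DCL = total CM / (EBIT − I) = €14,806,263.50 / €5,950,363.50 = 2.4883.
%ΔEPS = DCL × %ΔSales = 2.4883 × +16.3% = +40.6%.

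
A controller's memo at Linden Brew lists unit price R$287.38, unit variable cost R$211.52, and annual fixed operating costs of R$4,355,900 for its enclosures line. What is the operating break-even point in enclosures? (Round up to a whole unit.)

57,421 enclosures

Each unit contributes R$287.38 − R$211.52 = R$75.86.
Break-even Q = R$4,355,900 / R$75.86 = 57,420.25 → 57,421 enclosures.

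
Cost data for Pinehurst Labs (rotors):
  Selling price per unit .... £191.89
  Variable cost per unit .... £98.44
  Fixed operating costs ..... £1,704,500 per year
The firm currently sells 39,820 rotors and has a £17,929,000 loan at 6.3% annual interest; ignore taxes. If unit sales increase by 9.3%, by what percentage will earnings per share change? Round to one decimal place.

+39.0%

Total contribution margin = 39,820 × £93.45 = £3,721,179.00.
Operating income = contribution − fixed costs = £3,721,179.00 − £1,704,500 = £2,016,679.00.
After interest of £1,129,527.00, pre-tax earnings = £887,152.00.
Degree of combined leverage = contribution ÷ (EBIT − I) = £3,721,179.00 ÷ £887,152.00 = 4.1945.
EPS therefore changes by 4.1945 × (+9.3%) = +39.0%.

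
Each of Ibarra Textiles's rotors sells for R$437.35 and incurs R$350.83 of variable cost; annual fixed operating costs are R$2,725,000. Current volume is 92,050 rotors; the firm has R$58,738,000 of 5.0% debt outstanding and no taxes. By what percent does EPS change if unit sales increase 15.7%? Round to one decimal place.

+54.3%

At 92,050 units, contribution = 92,050 × R$86.52 = R$7,964,166.00.
Operating income = contribution − fixed costs = R$7,964,166.00 − R$2,725,000 = R$5,239,166.00.
After interest of R$2,936,900.00, pre-tax earnings = R$2,302,266.00.
Degree of combined leverage = contribution ÷ (EBIT − I) = R$7,964,166.00 ÷ R$2,302,266.00 = 3.4593.
EPS therefore changes by 3.4593 × (+15.7%) = +54.3%.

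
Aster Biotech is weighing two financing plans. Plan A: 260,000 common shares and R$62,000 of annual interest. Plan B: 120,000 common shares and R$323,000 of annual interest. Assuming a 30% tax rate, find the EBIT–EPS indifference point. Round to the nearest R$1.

At indifference, (EBIT − 62,000)(1 − t)/260,000 = (EBIT − 323,000)(1 − t)/120,000.
Cancelling (1 − t) and cross-multiplying: 120,000·(EBIT − 62,000) = 260,000·(EBIT − 323,000).
Solving, EBIT = (323,000·260,000 − 62,000·120,000) / (260,000 − 120,000) = 76,540,000,000 / 140,000 = 546,714.29.

R$546,714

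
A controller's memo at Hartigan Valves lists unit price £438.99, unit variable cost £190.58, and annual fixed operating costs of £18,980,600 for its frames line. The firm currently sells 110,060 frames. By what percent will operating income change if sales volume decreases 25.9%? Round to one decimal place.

-84.7%

At 110,060 units, contribution = 110,060 × £248.41 = £27,340,004.60.
Operating income = contribution − fixed costs = £27,340,004.60 − £18,980,600 = £8,359,404.60.
So DOL = total CM / EBIT = £27,340,004.60 / £8,359,404.60 = 3.2706.
So EBIT moves 3.2706 × (-25.9%) = -84.7%.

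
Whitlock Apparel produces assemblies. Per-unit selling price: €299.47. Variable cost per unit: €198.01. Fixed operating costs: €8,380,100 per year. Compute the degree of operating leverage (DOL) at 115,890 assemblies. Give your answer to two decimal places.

3.48

Total contribution margin = 115,890 × €101.46 = €11,758,199.40.
EBIT = €11,758,199.40 − €8,380,100 = €3,378,099.40.
So DOL = total CM / EBIT = €11,758,199.40 / €3,378,099.40 = 3.4807.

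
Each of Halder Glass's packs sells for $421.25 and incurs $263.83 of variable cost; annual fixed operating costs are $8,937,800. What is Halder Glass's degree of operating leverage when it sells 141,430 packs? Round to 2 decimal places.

1.67

Total contribution margin = 141,430 × $157.42 = $22,263,910.60.
Operating income = contribution − fixed costs = $22,263,910.60 − $8,937,800 = $13,326,110.60.
So DOL = total CM / EBIT = $22,263,910.60 / $13,326,110.60 = 1.6707.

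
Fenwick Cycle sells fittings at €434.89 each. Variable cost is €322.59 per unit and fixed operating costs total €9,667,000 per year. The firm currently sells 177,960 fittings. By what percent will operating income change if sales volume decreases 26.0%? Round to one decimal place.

-50.4%

Contribution at this volume is 177,960 × €112.30 = €19,984,908.00.
Operating income = contribution − fixed costs = €19,984,908.00 − €9,667,000 = €10,317,908.00.
So DOL = total CM / EBIT = €19,984,908.00 / €10,317,908.00 = 1.9369.
Operating income changes by 1.9369 × -26.0% = -50.4%.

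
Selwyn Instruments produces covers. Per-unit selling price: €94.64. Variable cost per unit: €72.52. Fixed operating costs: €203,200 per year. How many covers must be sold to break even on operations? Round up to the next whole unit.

9,187 covers

Unit CM = price − variable cost = €94.64 − €72.52 = €22.12.
Break-even volume = fixed costs ÷ CM per unit = €203,200 ÷ €22.12 = 9,186.26, so 9,187 covers.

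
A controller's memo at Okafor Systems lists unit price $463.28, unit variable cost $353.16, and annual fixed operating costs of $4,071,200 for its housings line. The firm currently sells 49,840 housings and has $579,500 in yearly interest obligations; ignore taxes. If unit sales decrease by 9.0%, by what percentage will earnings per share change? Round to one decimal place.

-59.0%

Total contribution margin = 49,840 × $110.12 = $5,488,380.80.
EBIT = $5,488,380.80 − $4,071,200 = $1,417,180.80.
After interest of $579,500.00, pre-tax earnings = $837,680.80.
Degree of combined leverage = contribution ÷ (EBIT − I) = $5,488,380.80 ÷ $837,680.80 = 6.5519.
%ΔEPS = DCL × %ΔSales = 6.5519 × -9.0% = -59.0%.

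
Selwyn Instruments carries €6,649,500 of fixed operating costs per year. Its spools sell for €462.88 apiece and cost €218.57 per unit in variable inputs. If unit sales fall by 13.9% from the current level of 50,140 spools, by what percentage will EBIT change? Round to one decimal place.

-30.4%

Contribution at this volume is 50,140 × €244.31 = €12,249,703.40.
EBIT = €12,249,703.40 − €6,649,500 = €5,600,203.40.
So DOL = total CM / EBIT = €12,249,703.40 / €5,600,203.40 = 2.1874.
So EBIT moves 2.1874 × (-13.9%) = -30.4%.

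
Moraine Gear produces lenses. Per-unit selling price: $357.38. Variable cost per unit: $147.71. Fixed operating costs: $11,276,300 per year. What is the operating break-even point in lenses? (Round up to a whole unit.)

Unit CM = price − variable cost = $357.38 − $147.71 = $209.67.
Break-even volume = fixed costs ÷ CM per unit = $11,276,300 ÷ $209.67 = 53,781.18, so 53,782 lenses.

53,782 lenses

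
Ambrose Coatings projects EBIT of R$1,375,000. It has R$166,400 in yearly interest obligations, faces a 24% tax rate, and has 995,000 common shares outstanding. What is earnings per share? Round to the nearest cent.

Pre-tax income = R$1,375,000 − R$166,400.00 = R$1,208,600.00.
After tax at 24%: net income = R$1,208,600.00 × 0.76 = R$918,536.00.
EPS = R$918,536.00 ÷ 995,000 = R$0.92.

R$0.92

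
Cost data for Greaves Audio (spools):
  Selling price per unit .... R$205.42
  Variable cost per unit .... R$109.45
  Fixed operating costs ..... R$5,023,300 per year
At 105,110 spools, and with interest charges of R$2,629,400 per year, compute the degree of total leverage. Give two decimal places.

At 105,110 units, contribution = 105,110 × R$95.97 = R$10,087,406.70.
EBIT = R$10,087,406.70 − R$5,023,300 = R$5,064,106.70. Interest = R$2,629,400.00, so EBIT − I = R$2,434,706.70.
DCL = contribution ÷ (EBIT − I) = R$10,087,406.70 ÷ R$2,434,706.70 = 4.1432.

4.14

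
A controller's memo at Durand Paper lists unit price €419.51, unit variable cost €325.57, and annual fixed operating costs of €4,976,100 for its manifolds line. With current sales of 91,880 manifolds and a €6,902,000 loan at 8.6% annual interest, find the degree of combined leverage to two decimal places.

Total contribution margin = 91,880 × €93.94 = €8,631,207.20.
Subtracting fixed costs: EBIT = €8,631,207.20 − €4,976,100 = €3,655,107.20. Interest = €593,572.00, so EBIT − I = €3,061,535.20.
DCL = contribution ÷ (EBIT − I) = €8,631,207.20 ÷ €3,061,535.20 = 2.8192.

2.82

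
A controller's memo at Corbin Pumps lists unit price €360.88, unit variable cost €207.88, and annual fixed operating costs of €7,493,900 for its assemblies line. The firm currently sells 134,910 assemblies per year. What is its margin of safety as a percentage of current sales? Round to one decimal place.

Contribution margin per unit = €360.88 − €207.88 = €153.00. Break-even units = €7,493,900 ÷ €153.00 = 48,979.74; break-even revenue = 48,979.74 × €360.88 = €17,675,808.05.
Actual sales revenue = 134,910 × €360.88 = €48,686,320.80.
Margin of safety = (€48,686,320.80 − €17,675,808.05) ÷ €48,686,320.80 = 63.7%.

63.7%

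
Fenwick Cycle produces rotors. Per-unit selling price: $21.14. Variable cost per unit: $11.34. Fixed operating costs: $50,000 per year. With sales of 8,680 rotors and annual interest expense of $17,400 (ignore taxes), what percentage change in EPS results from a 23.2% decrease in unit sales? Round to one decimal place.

Contribution at this volume is 8,680 × $9.80 = $85,064.00.
EBIT = $85,064.00 − $50,000 = $35,064.00.
Interest = $17,400.00, so EBIT − I = $17,664.00.
DCL = total CM / (EBIT − I) = $85,064.00 / $17,664.00 = 4.8157.
%ΔEPS = DCL × %ΔSales = 4.8157 × -23.2% = -111.7%.

-111.7%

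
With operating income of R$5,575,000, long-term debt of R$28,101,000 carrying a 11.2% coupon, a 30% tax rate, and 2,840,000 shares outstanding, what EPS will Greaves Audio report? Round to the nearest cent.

Interest = R$3,147,312.00, so EBT = R$5,575,000 − R$3,147,312.00 = R$2,427,688.00.
After tax at 30%: net income = R$2,427,688.00 × 0.70 = R$1,699,381.60.
EPS = R$1,699,381.60 ÷ 2,840,000 = R$0.60.

R$0.60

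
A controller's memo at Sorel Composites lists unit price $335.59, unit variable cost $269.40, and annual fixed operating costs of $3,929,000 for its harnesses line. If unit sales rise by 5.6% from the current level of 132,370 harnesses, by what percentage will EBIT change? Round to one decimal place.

+10.2%

At 132,370 units, contribution = 132,370 × $66.19 = $8,761,570.30.
Subtracting fixed costs: EBIT = $8,761,570.30 − $3,929,000 = $4,832,570.30.
DOL = contribution ÷ EBIT = $8,761,570.30 ÷ $4,832,570.30 = 1.8130.
Operating income changes by 1.8130 × +5.6% = +10.2%.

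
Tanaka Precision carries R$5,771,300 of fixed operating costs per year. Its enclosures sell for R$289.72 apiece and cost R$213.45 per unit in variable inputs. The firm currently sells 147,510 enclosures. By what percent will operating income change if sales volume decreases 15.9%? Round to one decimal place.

-32.6%

Total contribution margin = 147,510 × R$76.27 = R$11,250,587.70.
Subtracting fixed costs: EBIT = R$11,250,587.70 − R$5,771,300 = R$5,479,287.70.
DOL = contribution ÷ EBIT = R$11,250,587.70 ÷ R$5,479,287.70 = 2.0533.
So EBIT moves 2.0533 × (-15.9%) = -32.6%.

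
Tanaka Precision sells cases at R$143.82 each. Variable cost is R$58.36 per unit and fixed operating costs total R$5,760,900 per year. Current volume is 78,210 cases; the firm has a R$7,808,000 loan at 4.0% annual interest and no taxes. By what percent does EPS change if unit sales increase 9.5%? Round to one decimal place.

+104.0%

Total contribution margin = 78,210 × R$85.46 = R$6,683,826.60.
Operating income = contribution − fixed costs = R$6,683,826.60 − R$5,760,900 = R$922,926.60.
Interest = R$312,320.00, so EBIT − I = R$610,606.60.
Degree of combined leverage = contribution ÷ (EBIT − I) = R$6,683,826.60 ÷ R$610,606.60 = 10.9462.
%ΔEPS = DCL × %ΔSales = 10.9462 × +9.5% = +104.0%.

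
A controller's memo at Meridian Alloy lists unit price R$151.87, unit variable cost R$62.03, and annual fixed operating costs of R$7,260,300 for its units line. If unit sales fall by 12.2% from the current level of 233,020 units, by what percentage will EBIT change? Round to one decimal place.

-18.7%

Contribution at this volume is 233,020 × R$89.84 = R$20,934,516.80.
Subtracting fixed costs: EBIT = R$20,934,516.80 − R$7,260,300 = R$13,674,216.80.
So DOL = total CM / EBIT = R$20,934,516.80 / R$13,674,216.80 = 1.5309.
Operating income changes by 1.5309 × -12.2% = -18.7%.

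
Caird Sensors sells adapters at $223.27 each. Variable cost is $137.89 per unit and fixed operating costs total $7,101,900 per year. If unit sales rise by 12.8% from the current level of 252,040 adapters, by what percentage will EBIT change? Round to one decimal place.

Contribution at this volume is 252,040 × $85.38 = $21,519,175.20.
Subtracting fixed costs: EBIT = $21,519,175.20 − $7,101,900 = $14,417,275.20.
DOL = contribution ÷ EBIT = $21,519,175.20 ÷ $14,417,275.20 = 1.4926.
%ΔEBIT = DOL × %ΔSales = 1.4926 × +12.8% = +19.1%.

+19.1%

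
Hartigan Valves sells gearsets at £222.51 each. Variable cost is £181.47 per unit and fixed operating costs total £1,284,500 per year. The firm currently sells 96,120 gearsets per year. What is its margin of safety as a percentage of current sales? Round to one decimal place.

67.4%

Each unit contributes £222.51 − £181.47 = £41.04. Break-even units = £1,284,500 ÷ £41.04 = 31,298.73; break-even revenue = 31,298.73 × £222.51 = £6,964,281.07.
Actual sales revenue = 96,120 × £222.51 = £21,387,661.20.
Margin of safety = (£21,387,661.20 − £6,964,281.07) ÷ £21,387,661.20 = 67.4%.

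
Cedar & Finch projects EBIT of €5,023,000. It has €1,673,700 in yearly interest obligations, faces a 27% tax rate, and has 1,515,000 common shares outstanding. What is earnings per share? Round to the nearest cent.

Interest = €1,673,700.00, so EBT = €5,023,000 − €1,673,700.00 = €3,349,300.00.
After tax at 27%: net income = €3,349,300.00 × 0.73 = €2,444,989.00.
EPS = €2,444,989.00 ÷ 1,515,000 = €1.61.

€1.61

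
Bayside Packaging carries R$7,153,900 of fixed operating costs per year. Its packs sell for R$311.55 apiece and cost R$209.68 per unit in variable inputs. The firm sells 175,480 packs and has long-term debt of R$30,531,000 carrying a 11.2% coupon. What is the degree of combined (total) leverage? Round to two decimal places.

2.45

Total contribution margin = 175,480 × R$101.87 = R$17,876,147.60.
Operating income = contribution − fixed costs = R$17,876,147.60 − R$7,153,900 = R$10,722,247.60. Interest = R$3,419,472.00, so EBIT − I = R$7,302,775.60.
DCL = contribution ÷ (EBIT − I) = R$17,876,147.60 ÷ R$7,302,775.60 = 2.4479.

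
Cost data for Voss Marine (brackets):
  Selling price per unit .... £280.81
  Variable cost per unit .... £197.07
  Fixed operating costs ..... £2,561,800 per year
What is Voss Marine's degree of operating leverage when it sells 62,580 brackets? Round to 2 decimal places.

1.96

At 62,580 units, contribution = 62,580 × £83.74 = £5,240,449.20.
Operating income = contribution − fixed costs = £5,240,449.20 − £2,561,800 = £2,678,649.20.
Degree of operating leverage = £5,240,449.20 / £2,678,649.20 = 1.9564.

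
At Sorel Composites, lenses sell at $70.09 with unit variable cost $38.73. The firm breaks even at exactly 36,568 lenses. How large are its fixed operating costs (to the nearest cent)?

$1,146,772.48

Each unit contributes $70.09 − $38.73 = $31.36.
Since BE = FC / CM, FC = 36,568 × $31.36 = $1,146,772.48.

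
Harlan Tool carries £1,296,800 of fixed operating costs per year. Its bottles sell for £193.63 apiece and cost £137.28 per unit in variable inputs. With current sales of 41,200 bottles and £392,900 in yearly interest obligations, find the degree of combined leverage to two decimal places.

At 41,200 units, contribution = 41,200 × £56.35 = £2,321,620.00.
Operating income = contribution − fixed costs = £2,321,620.00 − £1,296,800 = £1,024,820.00. Interest = £392,900.00.
DOL = £2,321,620.00 ÷ £1,024,820.00 = 2.2654; DFL = £1,024,820.00 ÷ £631,920.00 = 1.6218.
Combined leverage = 2.2654 × 1.6218 = 3.6740.

3.67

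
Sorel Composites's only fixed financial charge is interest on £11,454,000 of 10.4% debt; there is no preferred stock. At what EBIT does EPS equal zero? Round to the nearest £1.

Annual interest = 10.4% × £11,454,000 = £1,191,216.00.
Without preferred stock the financial break-even is simply EBIT = interest = £1,191,216.00.

£1,191,216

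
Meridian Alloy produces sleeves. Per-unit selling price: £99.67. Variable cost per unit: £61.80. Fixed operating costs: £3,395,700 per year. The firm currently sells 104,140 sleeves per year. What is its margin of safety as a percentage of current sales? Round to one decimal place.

13.9%

Each unit contributes £99.67 − £61.80 = £37.87. Break-even units = £3,395,700 ÷ £37.87 = 89,667.28; break-even revenue = 89,667.28 × £99.67 = £8,937,138.08.
Actual sales revenue = 104,140 × £99.67 = £10,379,633.80.
Margin of safety = (£10,379,633.80 − £8,937,138.08) ÷ £10,379,633.80 = 13.9%.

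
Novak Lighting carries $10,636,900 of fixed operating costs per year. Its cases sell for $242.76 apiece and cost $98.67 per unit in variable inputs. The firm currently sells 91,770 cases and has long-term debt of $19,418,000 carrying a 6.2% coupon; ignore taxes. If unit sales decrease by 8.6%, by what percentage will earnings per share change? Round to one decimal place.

Total contribution margin = 91,770 × $144.09 = $13,223,139.30.
Subtracting fixed costs: EBIT = $13,223,139.30 − $10,636,900 = $2,586,239.30.
After interest of $1,203,916.00, pre-tax earnings = $1,382,323.30.
DCL = total CM / (EBIT − I) = $13,223,139.30 / $1,382,323.30 = 9.5659.
%ΔEPS = DCL × %ΔSales = 9.5659 × -8.6% = -82.3%.

-82.3%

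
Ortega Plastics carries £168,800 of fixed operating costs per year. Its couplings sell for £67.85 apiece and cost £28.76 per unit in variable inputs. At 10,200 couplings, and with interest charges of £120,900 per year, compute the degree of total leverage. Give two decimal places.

3.66

At 10,200 units, contribution = 10,200 × £39.09 = £398,718.00.
Operating income = contribution − fixed costs = £398,718.00 − £168,800 = £229,918.00. Interest = £120,900.00, so EBIT − I = £109,018.00.
Degree of total leverage = total CM / (EBIT − interest) = £398,718.00 / £109,018.00 = 3.6574.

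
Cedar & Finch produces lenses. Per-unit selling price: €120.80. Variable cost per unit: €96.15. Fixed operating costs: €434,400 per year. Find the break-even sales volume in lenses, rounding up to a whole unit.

17,623 lenses

Each unit contributes €120.80 − €96.15 = €24.65.
Break-even Q = €434,400 / €24.65 = 17,622.72 → 17,623 lenses.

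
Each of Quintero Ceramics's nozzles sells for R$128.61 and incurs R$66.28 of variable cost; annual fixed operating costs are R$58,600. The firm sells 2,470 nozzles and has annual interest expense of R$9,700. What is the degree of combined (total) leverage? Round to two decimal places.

Contribution at this volume is 2,470 × R$62.33 = R$153,955.10.
Subtracting fixed costs: EBIT = R$153,955.10 − R$58,600 = R$95,355.10. Interest = R$9,700.00.
DOL = R$153,955.10 ÷ R$95,355.10 = 1.6145; DFL = R$95,355.10 ÷ R$85,655.10 = 1.1132.
DCL = DOL × DFL = 1.6145 × 1.1132 = 1.7973.

1.80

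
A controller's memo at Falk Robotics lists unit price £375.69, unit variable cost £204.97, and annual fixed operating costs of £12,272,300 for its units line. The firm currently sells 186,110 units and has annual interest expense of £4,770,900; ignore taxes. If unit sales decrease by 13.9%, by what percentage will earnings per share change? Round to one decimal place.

-30.0%

Total contribution margin = 186,110 × £170.72 = £31,772,699.20.
Operating income = contribution − fixed costs = £31,772,699.20 − £12,272,300 = £19,500,399.20.
After interest of £4,770,900.00, pre-tax earnings = £14,729,499.20.
DCL = total CM / (EBIT − I) = £31,772,699.20 / £14,729,499.20 = 2.1571.
EPS therefore changes by 2.1571 × (-13.9%) = -30.0%.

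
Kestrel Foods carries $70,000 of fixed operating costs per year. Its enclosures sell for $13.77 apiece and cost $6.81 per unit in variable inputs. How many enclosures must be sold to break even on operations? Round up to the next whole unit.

Contribution margin per unit = $13.77 − $6.81 = $6.96.
Break-even volume = fixed costs ÷ CM per unit = $70,000 ÷ $6.96 = 10,057.47, so 10,058 enclosures.

10,058 enclosures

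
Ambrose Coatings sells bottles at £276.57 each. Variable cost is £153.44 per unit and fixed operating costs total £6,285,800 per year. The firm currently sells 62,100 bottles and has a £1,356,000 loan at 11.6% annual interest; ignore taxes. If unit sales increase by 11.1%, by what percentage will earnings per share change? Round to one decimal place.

Contribution at this volume is 62,100 × £123.13 = £7,646,373.00.
EBIT = £7,646,373.00 − £6,285,800 = £1,360,573.00.
After interest of £157,296.00, pre-tax earnings = £1,203,277.00.
DCL = total CM / (EBIT − I) = £7,646,373.00 / £1,203,277.00 = 6.3546.
EPS therefore changes by 6.3546 × (+11.1%) = +70.5%.

+70.5%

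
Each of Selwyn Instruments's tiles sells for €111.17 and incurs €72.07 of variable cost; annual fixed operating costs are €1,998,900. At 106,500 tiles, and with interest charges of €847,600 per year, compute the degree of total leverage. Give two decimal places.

3.16

Contribution at this volume is 106,500 × €39.10 = €4,164,150.00.
Subtracting fixed costs: EBIT = €4,164,150.00 − €1,998,900 = €2,165,250.00. Interest = €847,600.00, so EBIT − I = €1,317,650.00.
Degree of total leverage = total CM / (EBIT − interest) = €4,164,150.00 / €1,317,650.00 = 3.1603.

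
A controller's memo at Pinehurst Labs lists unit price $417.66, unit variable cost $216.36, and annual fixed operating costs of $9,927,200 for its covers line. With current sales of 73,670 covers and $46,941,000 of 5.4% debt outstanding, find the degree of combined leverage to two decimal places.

6.26

Total contribution margin = 73,670 × $201.30 = $14,829,771.00.
Subtracting fixed costs: EBIT = $14,829,771.00 − $9,927,200 = $4,902,571.00. Interest = $2,534,814.00, so EBIT − I = $2,367,757.00.
DCL = contribution ÷ (EBIT − I) = $14,829,771.00 ÷ $2,367,757.00 = 6.2632.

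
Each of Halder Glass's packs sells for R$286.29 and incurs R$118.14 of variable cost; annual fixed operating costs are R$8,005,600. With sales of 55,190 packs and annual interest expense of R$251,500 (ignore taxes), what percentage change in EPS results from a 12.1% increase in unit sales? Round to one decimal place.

+109.8%

At 55,190 units, contribution = 55,190 × R$168.15 = R$9,280,198.50.
Subtracting fixed costs: EBIT = R$9,280,198.50 − R$8,005,600 = R$1,274,598.50.
Interest = R$251,500.00, so EBIT − I = R$1,023,098.50.
Degree of combined leverage = contribution ÷ (EBIT − I) = R$9,280,198.50 ÷ R$1,023,098.50 = 9.0707.
%ΔEPS = DCL × %ΔSales = 9.0707 × +12.1% = +109.8%.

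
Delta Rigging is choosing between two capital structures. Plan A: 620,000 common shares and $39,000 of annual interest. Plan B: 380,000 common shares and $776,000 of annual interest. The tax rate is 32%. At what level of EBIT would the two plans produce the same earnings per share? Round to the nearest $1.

Set EPS_A = EPS_B: (EBIT − $39,000)(1 − 0.32) ÷ 620,000 = (EBIT − $776,000)(1 − 0.32) ÷ 380,000.
The (1 − t) factor cancels: (EBIT − 39,000) × 380,000 = (EBIT − 776,000) × 620,000.
EBIT × (620,000 − 380,000) = 776,000 × 620,000 − 39,000 × 380,000 = 466,300,000,000, so EBIT = 466,300,000,000 ÷ 240,000 = 1,942,916.67.

$1,942,917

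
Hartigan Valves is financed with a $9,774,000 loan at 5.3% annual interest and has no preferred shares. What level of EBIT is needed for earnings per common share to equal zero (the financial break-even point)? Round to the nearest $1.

Annual interest = 5.3% × $9,774,000 = $518,022.00.
Without preferred stock the financial break-even is simply EBIT = interest = $518,022.00.

$518,022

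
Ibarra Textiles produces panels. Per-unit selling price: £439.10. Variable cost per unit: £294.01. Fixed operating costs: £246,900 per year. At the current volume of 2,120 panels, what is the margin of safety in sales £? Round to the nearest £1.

Contribution margin per unit = £439.10 − £294.01 = £145.09. Break-even units = £246,900 ÷ £145.09 = 1,701.70; break-even revenue = 1,701.70 × £439.10 = £747,217.52.
Current sales = 2,120 × £439.10 = £930,892.00.
Margin of safety = £930,892.00 − £747,217.52 = £183,674.

£183,674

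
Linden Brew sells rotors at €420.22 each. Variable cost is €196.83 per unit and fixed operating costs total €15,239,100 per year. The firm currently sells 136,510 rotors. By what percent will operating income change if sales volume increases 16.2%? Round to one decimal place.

+32.4%

Total contribution margin = 136,510 × €223.39 = €30,494,968.90.
Operating income = contribution − fixed costs = €30,494,968.90 − €15,239,100 = €15,255,868.90.
Degree of operating leverage = €30,494,968.90 / €15,255,868.90 = 1.9989.
%ΔEBIT = DOL × %ΔSales = 1.9989 × +16.2% = +32.4%.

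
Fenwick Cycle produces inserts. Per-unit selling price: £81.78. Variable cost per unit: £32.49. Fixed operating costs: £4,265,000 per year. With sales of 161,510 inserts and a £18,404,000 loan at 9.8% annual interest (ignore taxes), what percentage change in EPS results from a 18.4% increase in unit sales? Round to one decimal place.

+77.4%

Contribution at this volume is 161,510 × £49.29 = £7,960,827.90.
Subtracting fixed costs: EBIT = £7,960,827.90 − £4,265,000 = £3,695,827.90.
After interest of £1,803,592.00, pre-tax earnings = £1,892,235.90.
Degree of combined leverage = contribution ÷ (EBIT − I) = £7,960,827.90 ÷ £1,892,235.90 = 4.2071.
EPS therefore changes by 4.2071 × (+18.4%) = +77.4%.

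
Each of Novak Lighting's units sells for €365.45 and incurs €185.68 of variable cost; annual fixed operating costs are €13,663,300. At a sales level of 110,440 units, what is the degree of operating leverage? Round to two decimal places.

3.21

At 110,440 units, contribution = 110,440 × €179.77 = €19,853,798.80.
Subtracting fixed costs: EBIT = €19,853,798.80 − €13,663,300 = €6,190,498.80.
Degree of operating leverage = €19,853,798.80 / €6,190,498.80 = 3.2071.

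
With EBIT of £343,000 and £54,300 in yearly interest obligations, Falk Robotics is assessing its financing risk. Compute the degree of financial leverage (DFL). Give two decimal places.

1.19

Interest = £54,300.00.
DFL = EBIT ÷ (EBIT − I) = £343,000 ÷ (£343,000 − £54,300.00) = £343,000 ÷ £288,700.00 = 1.1881.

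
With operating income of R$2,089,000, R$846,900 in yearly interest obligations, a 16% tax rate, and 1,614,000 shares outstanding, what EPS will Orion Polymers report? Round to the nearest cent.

Pre-tax income = R$2,089,000 − R$846,900.00 = R$1,242,100.00.
After tax at 16%: net income = R$1,242,100.00 × 0.84 = R$1,043,364.00.
Per share: R$1,043,364.00 / 1,614,000 shares = R$0.65.

R$0.65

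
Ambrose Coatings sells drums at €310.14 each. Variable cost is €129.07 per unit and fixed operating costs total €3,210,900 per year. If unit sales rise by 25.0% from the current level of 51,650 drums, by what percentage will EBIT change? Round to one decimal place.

+38.1%

Total contribution margin = 51,650 × €181.07 = €9,352,265.50.
Operating income = contribution − fixed costs = €9,352,265.50 − €3,210,900 = €6,141,365.50.
DOL = contribution ÷ EBIT = €9,352,265.50 ÷ €6,141,365.50 = 1.5228.
%ΔEBIT = DOL × %ΔSales = 1.5228 × +25.0% = +38.1%.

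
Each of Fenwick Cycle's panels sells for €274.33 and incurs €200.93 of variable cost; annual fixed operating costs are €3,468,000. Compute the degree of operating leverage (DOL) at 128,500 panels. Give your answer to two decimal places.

1.58

At 128,500 units, contribution = 128,500 × €73.40 = €9,431,900.00.
Operating income = contribution − fixed costs = €9,431,900.00 − €3,468,000 = €5,963,900.00.
DOL = contribution ÷ EBIT = €9,431,900.00 ÷ €5,963,900.00 = 1.5815.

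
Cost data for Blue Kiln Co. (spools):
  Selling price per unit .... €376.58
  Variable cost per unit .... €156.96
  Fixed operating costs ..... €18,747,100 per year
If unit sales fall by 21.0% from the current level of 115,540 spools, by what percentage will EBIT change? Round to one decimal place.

Total contribution margin = 115,540 × €219.62 = €25,374,894.80.
EBIT = €25,374,894.80 − €18,747,100 = €6,627,794.80.
DOL = contribution ÷ EBIT = €25,374,894.80 ÷ €6,627,794.80 = 3.8286.
Operating income changes by 3.8286 × -21.0% = -80.4%.

-80.4%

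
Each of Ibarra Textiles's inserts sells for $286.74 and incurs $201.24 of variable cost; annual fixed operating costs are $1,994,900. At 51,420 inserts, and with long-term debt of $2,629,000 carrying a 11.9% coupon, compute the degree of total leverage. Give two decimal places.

2.10

Contribution at this volume is 51,420 × $85.50 = $4,396,410.00.
Operating income = contribution − fixed costs = $4,396,410.00 − $1,994,900 = $2,401,510.00. Interest = $312,851.00.
DOL = $4,396,410.00 ÷ $2,401,510.00 = 1.8307; DFL = $2,401,510.00 ÷ $2,088,659.00 = 1.1498.
Combined leverage = 1.8307 × 1.1498 = 2.1049.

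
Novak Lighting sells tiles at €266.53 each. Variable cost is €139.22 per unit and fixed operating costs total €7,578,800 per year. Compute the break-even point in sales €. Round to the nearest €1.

€15,866,606

CM per unit = €266.53 − €139.22 = €127.31; CM ratio = €127.31 / €266.53 = 0.4777.
Break-even sales = FC ÷ CM ratio = €7,578,800 × €266.53 / €127.31 = €15,866,606.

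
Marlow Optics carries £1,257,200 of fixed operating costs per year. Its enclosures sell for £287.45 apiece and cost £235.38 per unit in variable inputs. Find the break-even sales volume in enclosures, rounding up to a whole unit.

Contribution margin per unit = £287.45 − £235.38 = £52.07.
Break-even Q = £1,257,200 / £52.07 = 24,144.42 → 24,145 enclosures.

24,145 enclosures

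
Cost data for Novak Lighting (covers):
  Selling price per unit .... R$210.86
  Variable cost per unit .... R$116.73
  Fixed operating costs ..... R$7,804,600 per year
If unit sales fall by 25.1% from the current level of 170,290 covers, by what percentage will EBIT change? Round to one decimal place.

At 170,290 units, contribution = 170,290 × R$94.13 = R$16,029,397.70.
Operating income = contribution − fixed costs = R$16,029,397.70 − R$7,804,600 = R$8,224,797.70.
So DOL = total CM / EBIT = R$16,029,397.70 / R$8,224,797.70 = 1.9489.
%ΔEBIT = DOL × %ΔSales = 1.9489 × -25.1% = -48.9%.

-48.9%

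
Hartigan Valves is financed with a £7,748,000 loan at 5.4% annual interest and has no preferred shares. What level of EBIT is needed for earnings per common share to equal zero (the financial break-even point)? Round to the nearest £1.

Annual interest = 5.4% × £7,748,000 = £418,392.00.
With no preferred dividends, EPS = 0 when EBIT exactly covers interest, so the financial break-even EBIT is £418,392.00.

£418,392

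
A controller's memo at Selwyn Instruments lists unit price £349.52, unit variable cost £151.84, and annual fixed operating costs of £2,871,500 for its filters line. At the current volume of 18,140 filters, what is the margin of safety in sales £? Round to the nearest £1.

£1,263,165

Contribution margin per unit = £349.52 − £151.84 = £197.68. Break-even units = £2,871,500 ÷ £197.68 = 14,526.00; break-even revenue = 14,526.00 × £349.52 = £5,077,128.09.
Current sales = 18,140 × £349.52 = £6,340,292.80.
Margin of safety = £6,340,292.80 − £5,077,128.09 = £1,263,165.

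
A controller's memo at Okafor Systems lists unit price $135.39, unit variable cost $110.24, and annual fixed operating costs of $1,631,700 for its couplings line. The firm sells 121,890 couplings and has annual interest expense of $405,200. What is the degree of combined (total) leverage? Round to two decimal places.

2.98

Total contribution margin = 121,890 × $25.15 = $3,065,533.50.
Subtracting fixed costs: EBIT = $3,065,533.50 − $1,631,700 = $1,433,833.50. Interest = $405,200.00.
DOL = $3,065,533.50 ÷ $1,433,833.50 = 2.1380; DFL = $1,433,833.50 ÷ $1,028,633.50 = 1.3939.
Combined leverage = 2.1380 × 1.3939 = 2.9802.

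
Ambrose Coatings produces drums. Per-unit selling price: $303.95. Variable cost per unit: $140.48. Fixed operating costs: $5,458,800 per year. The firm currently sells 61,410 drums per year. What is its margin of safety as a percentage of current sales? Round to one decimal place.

Unit CM = price − variable cost = $303.95 − $140.48 = $163.47. Break-even units = $5,458,800 ÷ $163.47 = 33,393.28; break-even revenue = 33,393.28 × $303.95 = $10,149,888.42.
Actual sales revenue = 61,410 × $303.95 = $18,665,569.50.
Margin of safety = ($18,665,569.50 − $10,149,888.42) ÷ $18,665,569.50 = 45.6%.

45.6%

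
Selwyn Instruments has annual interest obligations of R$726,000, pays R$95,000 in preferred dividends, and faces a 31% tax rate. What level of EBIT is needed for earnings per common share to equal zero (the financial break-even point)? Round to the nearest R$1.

Preferred dividends are paid after tax, so their pre-tax equivalent is R$95,000 ÷ (1 − 0.31) = R$137,681.16.
EPS = 0 when EBIT covers interest plus the pre-tax preferred burden: R$726,000 + R$137,681.16 = R$863,681.16.

R$863,681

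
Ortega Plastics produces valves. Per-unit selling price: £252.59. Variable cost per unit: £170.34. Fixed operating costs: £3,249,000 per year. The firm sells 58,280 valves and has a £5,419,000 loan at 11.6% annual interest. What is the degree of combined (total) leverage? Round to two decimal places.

5.23

At 58,280 units, contribution = 58,280 × £82.25 = £4,793,530.00.
Subtracting fixed costs: EBIT = £4,793,530.00 − £3,249,000 = £1,544,530.00. Interest = £628,604.00.
DOL = £4,793,530.00 ÷ £1,544,530.00 = 3.1036; DFL = £1,544,530.00 ÷ £915,926.00 = 1.6863.
DCL = DOL × DFL = 3.1036 × 1.6863 = 5.2336.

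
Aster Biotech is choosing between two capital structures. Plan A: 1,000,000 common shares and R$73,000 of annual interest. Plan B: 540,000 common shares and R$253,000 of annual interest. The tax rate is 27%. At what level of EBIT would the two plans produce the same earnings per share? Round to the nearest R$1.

Set EPS_A = EPS_B: (EBIT − R$73,000)(1 − 0.27) ÷ 1,000,000 = (EBIT − R$253,000)(1 − 0.27) ÷ 540,000.
The (1 − t) factor cancels: (EBIT − 73,000) × 540,000 = (EBIT − 253,000) × 1,000,000.
EBIT × (1,000,000 − 540,000) = 253,000 × 1,000,000 − 73,000 × 540,000 = 213,580,000,000, so EBIT = 213,580,000,000 ÷ 460,000 = 464,304.35.

R$464,304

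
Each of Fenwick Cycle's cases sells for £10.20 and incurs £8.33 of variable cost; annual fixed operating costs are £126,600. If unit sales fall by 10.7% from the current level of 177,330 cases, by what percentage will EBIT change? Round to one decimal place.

At 177,330 units, contribution = 177,330 × £1.87 = £331,607.10.
Operating income = contribution − fixed costs = £331,607.10 − £126,600 = £205,007.10.
DOL = contribution ÷ EBIT = £331,607.10 ÷ £205,007.10 = 1.6175.
So EBIT moves 1.6175 × (-10.7%) = -17.3%.

-17.3%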